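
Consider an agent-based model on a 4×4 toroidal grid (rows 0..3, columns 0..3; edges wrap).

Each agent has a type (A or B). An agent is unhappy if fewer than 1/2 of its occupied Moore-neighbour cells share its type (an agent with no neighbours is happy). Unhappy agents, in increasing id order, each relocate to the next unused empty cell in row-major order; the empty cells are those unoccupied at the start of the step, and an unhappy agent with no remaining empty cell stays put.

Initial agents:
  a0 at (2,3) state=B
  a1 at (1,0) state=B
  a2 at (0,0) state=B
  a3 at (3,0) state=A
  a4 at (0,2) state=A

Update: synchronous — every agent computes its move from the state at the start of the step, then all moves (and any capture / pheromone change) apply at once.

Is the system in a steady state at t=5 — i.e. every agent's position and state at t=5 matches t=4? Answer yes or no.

t=1: a0@(2,3):B a1@(1,0):B a2@(0,0):B a3@(0,1):A a4@(0,2):A
t=2: a0@(2,3):B a1@(1,0):B a2@(0,0):B a3@(0,3):A a4@(0,2):A
t=3: a0@(2,3):B a1@(1,0):B a2@(0,0):B a3@(0,1):A a4@(0,2):A
t=4: a0@(2,3):B a1@(1,0):B a2@(0,0):B a3@(0,3):A a4@(0,2):A
t=5: a0@(2,3):B a1@(1,0):B a2@(0,0):B a3@(0,1):A a4@(0,2):A

no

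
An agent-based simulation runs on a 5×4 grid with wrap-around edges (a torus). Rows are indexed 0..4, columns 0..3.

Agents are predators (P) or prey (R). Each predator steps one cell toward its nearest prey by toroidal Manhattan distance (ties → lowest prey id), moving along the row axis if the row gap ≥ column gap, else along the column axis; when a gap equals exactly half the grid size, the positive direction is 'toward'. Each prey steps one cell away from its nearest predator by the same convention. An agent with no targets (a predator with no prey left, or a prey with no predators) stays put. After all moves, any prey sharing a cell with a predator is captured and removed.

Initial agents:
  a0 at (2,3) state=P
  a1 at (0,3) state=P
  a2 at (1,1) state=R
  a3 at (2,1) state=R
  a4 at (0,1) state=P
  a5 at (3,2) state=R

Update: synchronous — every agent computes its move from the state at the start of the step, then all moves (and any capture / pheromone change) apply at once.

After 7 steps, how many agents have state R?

t=1: a0@(2,0):P a1@(0,0):P a2@(2,1):R a4@(1,1):P a5@(4,2):R
t=2: a0@(2,1):P a1@(1,0):P a2@(2,2):R a4@(2,1):P a5@(4,1):R
t=3: a0@(2,2):P a1@(1,1):P a2@(2,3):R a4@(2,2):P a5@(0,1):R
t=4: a0@(2,3):P a1@(0,1):P a2@(2,0):R a4@(2,3):P a5@(4,1):R
t=5: a0@(2,0):P a1@(4,1):P a2@(2,1):R a4@(2,0):P a5@(3,1):R
t=6: a0@(2,1):P a1@(3,1):P a2@(2,2):R a4@(2,1):P
t=7: a0@(2,2):P a1@(2,1):P a2@(2,3):R a4@(2,2):P

1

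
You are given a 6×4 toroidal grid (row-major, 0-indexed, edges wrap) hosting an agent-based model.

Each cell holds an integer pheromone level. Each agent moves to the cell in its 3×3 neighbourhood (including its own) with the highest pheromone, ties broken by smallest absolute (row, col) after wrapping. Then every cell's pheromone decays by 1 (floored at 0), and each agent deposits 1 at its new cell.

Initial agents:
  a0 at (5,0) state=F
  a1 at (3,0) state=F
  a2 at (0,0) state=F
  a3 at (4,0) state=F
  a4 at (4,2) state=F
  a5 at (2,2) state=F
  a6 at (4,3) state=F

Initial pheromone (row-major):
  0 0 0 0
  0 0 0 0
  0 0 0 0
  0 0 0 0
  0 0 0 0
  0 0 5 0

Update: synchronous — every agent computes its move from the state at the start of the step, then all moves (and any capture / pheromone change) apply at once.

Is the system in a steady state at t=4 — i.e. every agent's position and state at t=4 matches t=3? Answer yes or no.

no

t=1: a0@(0,0) a1@(2,0) a2@(0,0) a3@(3,0) a4@(5,2) a5@(1,1) a6@(5,2) | pheromone: 2 0 0 0 / 0 1 0 0 / 1 0 0 0 / 1 0 0 0 / 0 0 0 0 / 0 0 6 0
t=2: a0@(0,0) a1@(1,1) a2@(0,0) a3@(2,0) a4@(5,2) a5@(0,0) a6@(5,2) | pheromone: 4 0 0 0 / 0 1 0 0 / 1 0 0 0 / 0 0 0 0 / 0 0 0 0 / 0 0 7 0
t=3: a0@(0,0) a1@(0,0) a2@(0,0) a3@(1,1) a4@(5,2) a5@(0,0) a6@(5,2) | pheromone: 7 0 0 0 / 0 1 0 0 / 0 0 0 0 / 0 0 0 0 / 0 0 0 0 / 0 0 8 0
t=4: a0@(0,0) a1@(0,0) a2@(0,0) a3@(0,0) a4@(5,2) a5@(0,0) a6@(5,2) | pheromone: 11 0 0 0 / 0 0 0 0 / 0 0 0 0 / 0 0 0 0 / 0 0 0 0 / 0 0 9 0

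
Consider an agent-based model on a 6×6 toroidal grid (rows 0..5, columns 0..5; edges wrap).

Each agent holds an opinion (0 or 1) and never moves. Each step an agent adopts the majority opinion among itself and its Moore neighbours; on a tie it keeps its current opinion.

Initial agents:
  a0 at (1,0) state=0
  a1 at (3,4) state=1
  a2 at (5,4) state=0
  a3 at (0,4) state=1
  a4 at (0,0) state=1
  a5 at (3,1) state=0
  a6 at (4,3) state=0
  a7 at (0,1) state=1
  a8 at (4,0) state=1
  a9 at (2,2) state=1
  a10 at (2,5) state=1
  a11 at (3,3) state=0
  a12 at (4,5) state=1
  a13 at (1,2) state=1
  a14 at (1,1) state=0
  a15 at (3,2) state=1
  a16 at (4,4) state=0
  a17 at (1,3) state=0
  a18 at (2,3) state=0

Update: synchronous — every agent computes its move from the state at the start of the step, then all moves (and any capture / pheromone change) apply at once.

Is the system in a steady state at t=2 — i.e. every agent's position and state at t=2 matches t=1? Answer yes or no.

no

t=1: a0@(1,0):1 a1@(3,4):0 a2@(5,4):0 a3@(0,4):0 a4@(0,0):1 a5@(3,1):1 a6@(4,3):0 a7@(0,1):1 a8@(4,0):1 a9@(2,2):0 a10@(2,5):1 a11@(3,3):0 a12@(4,5):1 a13@(1,2):1 a14@(1,1):1 a15@(3,2):0 a16@(4,4):0 a17@(1,3):1 a18@(2,3):1
t=2: a0@(1,0):1 a1@(3,4):0 a2@(5,4):0 a3@(0,4):0 a4@(0,0):1 a5@(3,1):1 a6@(4,3):0 a7@(0,1):1 a8@(4,0):1 a9@(2,2):1 a10@(2,5):1 a11@(3,3):0 a12@(4,5):0 a13@(1,2):1 a14@(1,1):1 a15@(3,2):0 a16@(4,4):0 a17@(1,3):1 a18@(2,3):0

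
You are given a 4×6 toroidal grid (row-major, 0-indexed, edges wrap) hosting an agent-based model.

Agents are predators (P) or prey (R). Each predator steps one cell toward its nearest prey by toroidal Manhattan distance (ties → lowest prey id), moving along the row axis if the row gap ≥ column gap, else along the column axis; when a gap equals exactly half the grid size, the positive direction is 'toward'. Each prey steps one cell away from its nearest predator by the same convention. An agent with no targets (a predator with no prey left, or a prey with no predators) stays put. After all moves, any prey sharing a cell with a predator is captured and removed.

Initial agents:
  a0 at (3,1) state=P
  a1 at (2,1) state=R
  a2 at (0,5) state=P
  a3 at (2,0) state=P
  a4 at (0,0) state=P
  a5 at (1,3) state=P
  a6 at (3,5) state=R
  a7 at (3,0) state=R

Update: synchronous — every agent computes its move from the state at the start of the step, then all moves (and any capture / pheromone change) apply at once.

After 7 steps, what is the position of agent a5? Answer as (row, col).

(0, 1)

t=1: a0@(2,1):P a1@(1,1):R a2@(3,5):P a3@(2,1):P a4@(3,0):P a5@(1,2):P a6@(2,5):R
t=2: a0@(1,1):P a1@(0,1):R a2@(2,5):P a3@(1,1):P a4@(2,0):P a5@(1,1):P a6@(1,5):R
t=3: a0@(0,1):P a1@(3,1):R a2@(1,5):P a3@(0,1):P a4@(1,0):P a5@(0,1):P a6@(0,5):R
t=4: a0@(3,1):P a1@(2,1):R a2@(0,5):P a3@(3,1):P a4@(0,0):P a5@(3,1):P a6@(3,5):R
t=5: a0@(2,1):P a1@(1,1):R a2@(3,5):P a3@(2,1):P a4@(3,0):P a5@(2,1):P a6@(2,5):R
t=6: a0@(1,1):P a1@(0,1):R a2@(2,5):P a3@(1,1):P a4@(2,0):P a5@(1,1):P a6@(1,5):R
t=7: a0@(0,1):P a1@(3,1):R a2@(1,5):P a3@(0,1):P a4@(1,0):P a5@(0,1):P a6@(0,5):R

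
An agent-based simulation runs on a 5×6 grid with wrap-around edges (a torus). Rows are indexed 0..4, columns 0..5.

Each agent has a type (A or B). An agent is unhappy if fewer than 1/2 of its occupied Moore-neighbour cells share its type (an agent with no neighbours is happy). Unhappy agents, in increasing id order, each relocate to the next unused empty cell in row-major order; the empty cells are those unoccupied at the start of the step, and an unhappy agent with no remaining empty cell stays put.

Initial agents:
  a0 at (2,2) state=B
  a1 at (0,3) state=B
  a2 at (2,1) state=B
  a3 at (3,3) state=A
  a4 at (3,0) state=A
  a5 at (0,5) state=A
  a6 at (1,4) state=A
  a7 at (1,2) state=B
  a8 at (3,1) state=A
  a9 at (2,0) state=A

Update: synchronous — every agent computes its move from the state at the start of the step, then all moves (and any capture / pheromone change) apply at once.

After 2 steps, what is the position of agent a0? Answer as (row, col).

(2, 2)

t=1: a0@(2,2):B a1@(0,3):B a2@(0,0):B a3@(0,1):A a4@(3,0):A a5@(0,5):A a6@(1,4):A a7@(1,2):B a8@(3,1):A a9@(2,0):A
t=2: a0@(2,2):B a1@(0,3):B a2@(0,2):B a3@(0,4):A a4@(3,0):A a5@(0,5):A a6@(1,4):A a7@(1,2):B a8@(3,1):A a9@(2,0):A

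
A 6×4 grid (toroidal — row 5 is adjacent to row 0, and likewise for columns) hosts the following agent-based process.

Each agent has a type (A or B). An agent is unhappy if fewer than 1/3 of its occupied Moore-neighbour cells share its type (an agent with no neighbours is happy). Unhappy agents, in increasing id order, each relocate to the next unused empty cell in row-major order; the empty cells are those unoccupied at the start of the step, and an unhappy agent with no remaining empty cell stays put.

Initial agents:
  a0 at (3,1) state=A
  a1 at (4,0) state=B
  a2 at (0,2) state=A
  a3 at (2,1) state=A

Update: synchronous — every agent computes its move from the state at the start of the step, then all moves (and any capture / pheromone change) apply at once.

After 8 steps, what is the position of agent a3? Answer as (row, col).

(2, 1)

t=1: a0@(3,1):A a1@(0,0):B a2@(0,2):A a3@(2,1):A
t=2: (unchanged — steady state)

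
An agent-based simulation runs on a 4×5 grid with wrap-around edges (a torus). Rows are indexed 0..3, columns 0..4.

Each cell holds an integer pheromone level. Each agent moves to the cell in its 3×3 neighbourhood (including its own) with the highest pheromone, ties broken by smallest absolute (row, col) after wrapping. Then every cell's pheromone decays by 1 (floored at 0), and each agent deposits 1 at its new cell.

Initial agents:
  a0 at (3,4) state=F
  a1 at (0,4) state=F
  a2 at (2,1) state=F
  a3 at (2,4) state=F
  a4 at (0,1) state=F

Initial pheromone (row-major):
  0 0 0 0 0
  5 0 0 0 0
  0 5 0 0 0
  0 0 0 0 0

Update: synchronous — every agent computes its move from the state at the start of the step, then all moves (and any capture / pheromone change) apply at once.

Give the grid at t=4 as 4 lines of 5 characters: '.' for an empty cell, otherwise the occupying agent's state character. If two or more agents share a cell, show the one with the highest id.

t=1: a0@(0,0) a1@(1,0) a2@(1,0) a3@(1,0) a4@(1,0) | pheromone: 1 0 0 0 0 / 8 0 0 0 0 / 0 4 0 0 0 / 0 0 0 0 0
t=2: a0@(1,0) a1@(1,0) a2@(1,0) a3@(1,0) a4@(1,0) | pheromone: 0 0 0 0 0 / 12 0 0 0 0 / 0 3 0 0 0 / 0 0 0 0 0
t=3: a0@(1,0) a1@(1,0) a2@(1,0) a3@(1,0) a4@(1,0) | pheromone: 0 0 0 0 0 / 16 0 0 0 0 / 0 2 0 0 0 / 0 0 0 0 0
t=4: a0@(1,0) a1@(1,0) a2@(1,0) a3@(1,0) a4@(1,0) | pheromone: 0 0 0 0 0 / 20 0 0 0 0 / 0 1 0 0 0 / 0 0 0 0 0

.....
F....
.....
.....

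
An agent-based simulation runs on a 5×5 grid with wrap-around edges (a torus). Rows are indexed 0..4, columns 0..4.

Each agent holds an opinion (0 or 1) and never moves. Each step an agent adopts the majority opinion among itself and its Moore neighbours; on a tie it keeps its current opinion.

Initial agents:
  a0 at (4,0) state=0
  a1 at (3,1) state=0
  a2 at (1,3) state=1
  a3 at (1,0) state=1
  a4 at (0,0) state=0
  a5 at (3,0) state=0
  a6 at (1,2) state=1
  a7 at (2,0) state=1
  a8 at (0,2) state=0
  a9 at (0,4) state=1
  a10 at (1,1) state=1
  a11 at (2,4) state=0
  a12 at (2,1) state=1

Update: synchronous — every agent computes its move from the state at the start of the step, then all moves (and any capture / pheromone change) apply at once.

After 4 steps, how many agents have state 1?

10

t=1: a0@(4,0):0 a1@(3,1):0 a2@(1,3):1 a3@(1,0):1 a4@(0,0):1 a5@(3,0):0 a6@(1,2):1 a7@(2,0):1 a8@(0,2):1 a9@(0,4):1 a10@(1,1):1 a11@(2,4):1 a12@(2,1):1
t=2: (unchanged — steady state)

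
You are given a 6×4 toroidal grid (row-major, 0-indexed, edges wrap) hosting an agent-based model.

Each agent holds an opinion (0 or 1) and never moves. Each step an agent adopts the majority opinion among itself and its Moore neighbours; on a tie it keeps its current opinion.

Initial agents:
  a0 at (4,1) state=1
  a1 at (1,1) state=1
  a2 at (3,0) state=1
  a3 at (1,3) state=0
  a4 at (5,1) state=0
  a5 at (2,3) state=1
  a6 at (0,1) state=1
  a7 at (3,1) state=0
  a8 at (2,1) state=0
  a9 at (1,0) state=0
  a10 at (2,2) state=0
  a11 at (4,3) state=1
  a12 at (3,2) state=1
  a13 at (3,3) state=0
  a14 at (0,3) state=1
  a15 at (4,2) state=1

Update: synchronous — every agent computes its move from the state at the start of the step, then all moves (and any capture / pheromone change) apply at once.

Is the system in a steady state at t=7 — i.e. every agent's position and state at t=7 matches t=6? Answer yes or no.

t=1: a0@(4,1):1 a1@(1,1):0 a2@(3,0):1 a3@(1,3):0 a4@(5,1):1 a5@(2,3):0 a6@(0,1):1 a7@(3,1):1 a8@(2,1):0 a9@(1,0):1 a10@(2,2):0 a11@(4,3):1 a12@(3,2):1 a13@(3,3):1 a14@(0,3):0 a15@(4,2):1
t=2: a0@(4,1):1 a1@(1,1):0 a2@(3,0):1 a3@(1,3):0 a4@(5,1):1 a5@(2,3):1 a6@(0,1):1 a7@(3,1):1 a8@(2,1):1 a9@(1,0):0 a10@(2,2):0 a11@(4,3):1 a12@(3,2):1 a13@(3,3):1 a14@(0,3):0 a15@(4,2):1
t=3: a0@(4,1):1 a1@(1,1):0 a2@(3,0):1 a3@(1,3):0 a4@(5,1):1 a5@(2,3):1 a6@(0,1):1 a7@(3,1):1 a8@(2,1):1 a9@(1,0):0 a10@(2,2):1 a11@(4,3):1 a12@(3,2):1 a13@(3,3):1 a14@(0,3):0 a15@(4,2):1
t=4: a0@(4,1):1 a1@(1,1):1 a2@(3,0):1 a3@(1,3):0 a4@(5,1):1 a5@(2,3):1 a6@(0,1):1 a7@(3,1):1 a8@(2,1):1 a9@(1,0):0 a10@(2,2):1 a11@(4,3):1 a12@(3,2):1 a13@(3,3):1 a14@(0,3):0 a15@(4,2):1
t=5: a0@(4,1):1 a1@(1,1):1 a2@(3,0):1 a3@(1,3):0 a4@(5,1):1 a5@(2,3):1 a6@(0,1):1 a7@(3,1):1 a8@(2,1):1 a9@(1,0):1 a10@(2,2):1 a11@(4,3):1 a12@(3,2):1 a13@(3,3):1 a14@(0,3):0 a15@(4,2):1
t=6: a0@(4,1):1 a1@(1,1):1 a2@(3,0):1 a3@(1,3):1 a4@(5,1):1 a5@(2,3):1 a6@(0,1):1 a7@(3,1):1 a8@(2,1):1 a9@(1,0):1 a10@(2,2):1 a11@(4,3):1 a12@(3,2):1 a13@(3,3):1 a14@(0,3):0 a15@(4,2):1
t=7: a0@(4,1):1 a1@(1,1):1 a2@(3,0):1 a3@(1,3):1 a4@(5,1):1 a5@(2,3):1 a6@(0,1):1 a7@(3,1):1 a8@(2,1):1 a9@(1,0):1 a10@(2,2):1 a11@(4,3):1 a12@(3,2):1 a13@(3,3):1 a14@(0,3):1 a15@(4,2):1

no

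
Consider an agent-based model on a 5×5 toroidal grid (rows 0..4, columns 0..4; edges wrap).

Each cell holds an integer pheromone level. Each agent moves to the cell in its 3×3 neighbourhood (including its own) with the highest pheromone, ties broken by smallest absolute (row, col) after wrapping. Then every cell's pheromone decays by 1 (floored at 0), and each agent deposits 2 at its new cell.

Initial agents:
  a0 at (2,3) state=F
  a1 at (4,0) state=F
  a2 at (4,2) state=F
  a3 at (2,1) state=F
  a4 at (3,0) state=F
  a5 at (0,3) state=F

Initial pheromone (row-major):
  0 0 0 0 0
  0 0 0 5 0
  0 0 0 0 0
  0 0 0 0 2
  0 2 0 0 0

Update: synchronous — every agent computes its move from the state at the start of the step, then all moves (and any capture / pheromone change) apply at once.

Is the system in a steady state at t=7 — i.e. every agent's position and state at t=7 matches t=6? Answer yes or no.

yes

t=1: a0@(1,3) a1@(3,4) a2@(4,1) a3@(1,0) a4@(3,4) a5@(1,3) | pheromone: 0 0 0 0 0 / 2 0 0 8 0 / 0 0 0 0 0 / 0 0 0 0 5 / 0 3 0 0 0
t=2: a0@(1,3) a1@(3,4) a2@(4,1) a3@(1,0) a4@(3,4) a5@(1,3) | pheromone: 0 0 0 0 0 / 3 0 0 11 0 / 0 0 0 0 0 / 0 0 0 0 8 / 0 4 0 0 0
t=3: a0@(1,3) a1@(3,4) a2@(4,1) a3@(1,0) a4@(3,4) a5@(1,3) | pheromone: 0 0 0 0 0 / 4 0 0 14 0 / 0 0 0 0 0 / 0 0 0 0 11 / 0 5 0 0 0
t=4: a0@(1,3) a1@(3,4) a2@(4,1) a3@(1,0) a4@(3,4) a5@(1,3) | pheromone: 0 0 0 0 0 / 5 0 0 17 0 / 0 0 0 0 0 / 0 0 0 0 14 / 0 6 0 0 0
t=5: a0@(1,3) a1@(3,4) a2@(4,1) a3@(1,0) a4@(3,4) a5@(1,3) | pheromone: 0 0 0 0 0 / 6 0 0 20 0 / 0 0 0 0 0 / 0 0 0 0 17 / 0 7 0 0 0
t=6: a0@(1,3) a1@(3,4) a2@(4,1) a3@(1,0) a4@(3,4) a5@(1,3) | pheromone: 0 0 0 0 0 / 7 0 0 23 0 / 0 0 0 0 0 / 0 0 0 0 20 / 0 8 0 0 0
t=7: a0@(1,3) a1@(3,4) a2@(4,1) a3@(1,0) a4@(3,4) a5@(1,3) | pheromone: 0 0 0 0 0 / 8 0 0 26 0 / 0 0 0 0 0 / 0 0 0 0 23 / 0 9 0 0 0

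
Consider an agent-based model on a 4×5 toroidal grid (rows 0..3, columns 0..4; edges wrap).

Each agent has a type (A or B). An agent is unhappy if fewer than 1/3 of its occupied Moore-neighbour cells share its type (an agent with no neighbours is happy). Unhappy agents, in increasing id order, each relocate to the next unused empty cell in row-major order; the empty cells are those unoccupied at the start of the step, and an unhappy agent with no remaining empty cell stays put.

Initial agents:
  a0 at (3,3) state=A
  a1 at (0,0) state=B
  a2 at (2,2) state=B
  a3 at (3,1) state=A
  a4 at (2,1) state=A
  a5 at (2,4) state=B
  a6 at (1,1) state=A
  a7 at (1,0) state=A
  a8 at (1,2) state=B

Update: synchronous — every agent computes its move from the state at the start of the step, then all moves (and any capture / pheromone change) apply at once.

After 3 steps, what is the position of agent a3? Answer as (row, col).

t=1: a0@(0,1):A a1@(0,2):B a2@(0,3):B a3@(3,1):A a4@(2,1):A a5@(0,4):B a6@(1,1):A a7@(1,0):A a8@(1,2):B
t=2: (unchanged — steady state)

(3, 1)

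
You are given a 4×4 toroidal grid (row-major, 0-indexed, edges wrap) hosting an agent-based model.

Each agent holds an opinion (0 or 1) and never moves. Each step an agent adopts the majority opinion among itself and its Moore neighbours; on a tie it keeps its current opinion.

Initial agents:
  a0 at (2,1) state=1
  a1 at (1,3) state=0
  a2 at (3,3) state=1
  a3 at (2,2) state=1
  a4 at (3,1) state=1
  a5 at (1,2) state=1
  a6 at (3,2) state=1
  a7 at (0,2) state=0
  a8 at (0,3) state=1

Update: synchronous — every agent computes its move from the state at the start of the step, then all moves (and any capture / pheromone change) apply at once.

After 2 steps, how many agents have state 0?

0

t=1: a0@(2,1):1 a1@(1,3):1 a2@(3,3):1 a3@(2,2):1 a4@(3,1):1 a5@(1,2):1 a6@(3,2):1 a7@(0,2):1 a8@(0,3):1
t=2: (unchanged — steady state)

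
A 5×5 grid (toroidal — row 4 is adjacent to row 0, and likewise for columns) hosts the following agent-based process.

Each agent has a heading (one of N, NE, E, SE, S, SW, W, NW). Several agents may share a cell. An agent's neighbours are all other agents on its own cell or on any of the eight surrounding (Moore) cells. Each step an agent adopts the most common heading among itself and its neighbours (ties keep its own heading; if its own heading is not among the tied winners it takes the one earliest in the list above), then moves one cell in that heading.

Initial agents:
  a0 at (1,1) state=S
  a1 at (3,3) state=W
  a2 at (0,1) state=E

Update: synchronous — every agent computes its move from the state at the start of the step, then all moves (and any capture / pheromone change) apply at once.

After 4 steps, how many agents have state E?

1

t=1: a0@(2,1):S a1@(3,2):W a2@(0,2):E
t=2: a0@(3,1):S a1@(3,1):W a2@(0,3):E
t=3: a0@(4,1):S a1@(3,0):W a2@(0,4):E
t=4: a0@(0,1):S a1@(3,4):W a2@(0,0):E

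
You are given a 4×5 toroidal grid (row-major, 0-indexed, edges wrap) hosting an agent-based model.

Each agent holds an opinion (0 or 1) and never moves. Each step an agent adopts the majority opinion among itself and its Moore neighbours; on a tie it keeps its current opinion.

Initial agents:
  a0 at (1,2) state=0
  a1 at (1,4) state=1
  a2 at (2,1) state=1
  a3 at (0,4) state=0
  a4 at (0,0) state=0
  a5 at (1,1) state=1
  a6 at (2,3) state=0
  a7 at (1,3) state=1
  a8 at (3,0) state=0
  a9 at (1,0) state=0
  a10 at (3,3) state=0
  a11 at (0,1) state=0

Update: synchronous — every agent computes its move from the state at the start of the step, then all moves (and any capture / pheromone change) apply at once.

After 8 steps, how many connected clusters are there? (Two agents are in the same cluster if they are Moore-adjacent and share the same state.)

t=1: a0@(1,2):0 a1@(1,4):0 a2@(2,1):0 a3@(0,4):0 a4@(0,0):0 a5@(1,1):0 a6@(2,3):0 a7@(1,3):0 a8@(3,0):0 a9@(1,0):0 a10@(3,3):0 a11@(0,1):0
t=2: (unchanged — steady state)

1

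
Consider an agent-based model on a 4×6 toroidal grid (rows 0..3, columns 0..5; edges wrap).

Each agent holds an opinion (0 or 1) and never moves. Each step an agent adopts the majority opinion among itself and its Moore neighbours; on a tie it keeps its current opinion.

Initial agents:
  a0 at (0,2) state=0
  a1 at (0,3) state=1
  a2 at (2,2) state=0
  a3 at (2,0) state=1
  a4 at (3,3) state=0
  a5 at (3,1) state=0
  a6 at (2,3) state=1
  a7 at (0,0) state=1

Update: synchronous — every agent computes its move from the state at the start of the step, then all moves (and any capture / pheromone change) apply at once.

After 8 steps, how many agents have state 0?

t=1: a0@(0,2):0 a1@(0,3):0 a2@(2,2):0 a3@(2,0):1 a4@(3,3):0 a5@(3,1):0 a6@(2,3):0 a7@(0,0):1
t=2: (unchanged — steady state)

6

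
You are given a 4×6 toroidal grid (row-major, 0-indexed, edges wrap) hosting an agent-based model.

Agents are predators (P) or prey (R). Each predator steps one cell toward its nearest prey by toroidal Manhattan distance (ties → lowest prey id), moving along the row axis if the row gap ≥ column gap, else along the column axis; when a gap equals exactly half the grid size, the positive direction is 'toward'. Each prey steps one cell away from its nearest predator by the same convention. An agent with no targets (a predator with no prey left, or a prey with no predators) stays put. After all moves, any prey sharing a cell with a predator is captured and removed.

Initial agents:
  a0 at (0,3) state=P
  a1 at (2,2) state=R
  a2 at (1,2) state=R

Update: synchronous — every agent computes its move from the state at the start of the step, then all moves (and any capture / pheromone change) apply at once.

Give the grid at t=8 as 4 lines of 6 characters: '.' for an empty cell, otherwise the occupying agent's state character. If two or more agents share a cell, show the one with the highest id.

......
.RP...
.....R
......

t=1: a0@(1,3):P a1@(1,2):R a2@(2,2):R
t=2: a0@(1,2):P a1@(1,1):R a2@(3,2):R
t=3: a0@(1,1):P a1@(1,0):R a2@(2,2):R
t=4: a0@(1,0):P a1@(1,5):R a2@(3,2):R
t=5: a0@(1,5):P a1@(1,4):R a2@(2,2):R
t=6: a0@(1,4):P a1@(1,3):R a2@(2,1):R
t=7: a0@(1,3):P a1@(1,2):R a2@(2,0):R
t=8: a0@(1,2):P a1@(1,1):R a2@(2,5):R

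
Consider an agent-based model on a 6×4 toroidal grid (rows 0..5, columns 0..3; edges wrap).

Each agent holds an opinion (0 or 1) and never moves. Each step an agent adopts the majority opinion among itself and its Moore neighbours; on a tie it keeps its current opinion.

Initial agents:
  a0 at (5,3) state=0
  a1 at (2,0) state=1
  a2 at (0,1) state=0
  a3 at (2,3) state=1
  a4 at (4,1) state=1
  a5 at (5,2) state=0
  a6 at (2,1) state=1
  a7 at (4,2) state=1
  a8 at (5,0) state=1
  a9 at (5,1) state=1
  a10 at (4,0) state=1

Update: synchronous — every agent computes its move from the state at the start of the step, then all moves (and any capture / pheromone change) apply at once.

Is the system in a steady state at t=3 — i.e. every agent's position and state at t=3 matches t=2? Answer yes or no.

no

t=1: a0@(5,3):1 a1@(2,0):1 a2@(0,1):0 a3@(2,3):1 a4@(4,1):1 a5@(5,2):0 a6@(2,1):1 a7@(4,2):1 a8@(5,0):1 a9@(5,1):1 a10@(4,0):1
t=2: a0@(5,3):1 a1@(2,0):1 a2@(0,1):0 a3@(2,3):1 a4@(4,1):1 a5@(5,2):1 a6@(2,1):1 a7@(4,2):1 a8@(5,0):1 a9@(5,1):1 a10@(4,0):1
t=3: a0@(5,3):1 a1@(2,0):1 a2@(0,1):1 a3@(2,3):1 a4@(4,1):1 a5@(5,2):1 a6@(2,1):1 a7@(4,2):1 a8@(5,0):1 a9@(5,1):1 a10@(4,0):1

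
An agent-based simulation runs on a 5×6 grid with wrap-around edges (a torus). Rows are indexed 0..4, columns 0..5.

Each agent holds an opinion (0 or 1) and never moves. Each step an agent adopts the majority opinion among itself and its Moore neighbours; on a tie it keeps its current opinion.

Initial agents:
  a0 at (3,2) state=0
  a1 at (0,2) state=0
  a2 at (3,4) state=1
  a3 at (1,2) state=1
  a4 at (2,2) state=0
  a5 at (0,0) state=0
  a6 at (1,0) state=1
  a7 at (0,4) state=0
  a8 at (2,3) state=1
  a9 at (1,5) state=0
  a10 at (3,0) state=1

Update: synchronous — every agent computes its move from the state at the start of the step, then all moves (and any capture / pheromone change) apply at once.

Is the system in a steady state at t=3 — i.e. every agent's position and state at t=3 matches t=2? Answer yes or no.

yes

t=1: a0@(3,2):0 a1@(0,2):0 a2@(3,4):1 a3@(1,2):1 a4@(2,2):0 a5@(0,0):0 a6@(1,0):0 a7@(0,4):0 a8@(2,3):1 a9@(1,5):0 a10@(3,0):1
t=2: (unchanged — steady state)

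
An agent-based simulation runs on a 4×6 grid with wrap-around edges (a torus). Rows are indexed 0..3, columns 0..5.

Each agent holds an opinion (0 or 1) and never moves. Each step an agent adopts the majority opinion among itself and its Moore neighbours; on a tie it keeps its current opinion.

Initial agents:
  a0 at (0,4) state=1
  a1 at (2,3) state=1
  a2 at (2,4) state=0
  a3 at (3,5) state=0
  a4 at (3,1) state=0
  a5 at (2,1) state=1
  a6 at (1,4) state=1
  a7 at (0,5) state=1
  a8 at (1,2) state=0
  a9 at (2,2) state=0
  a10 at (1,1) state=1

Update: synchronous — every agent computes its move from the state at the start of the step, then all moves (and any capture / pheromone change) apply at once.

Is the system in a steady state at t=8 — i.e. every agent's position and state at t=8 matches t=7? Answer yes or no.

t=1: a0@(0,4):1 a1@(2,3):0 a2@(2,4):0 a3@(3,5):0 a4@(3,1):0 a5@(2,1):0 a6@(1,4):1 a7@(0,5):1 a8@(1,2):1 a9@(2,2):0 a10@(1,1):1
t=2: a0@(0,4):1 a1@(2,3):0 a2@(2,4):0 a3@(3,5):0 a4@(3,1):0 a5@(2,1):0 a6@(1,4):1 a7@(0,5):1 a8@(1,2):0 a9@(2,2):0 a10@(1,1):1
t=3: a0@(0,4):1 a1@(2,3):0 a2@(2,4):0 a3@(3,5):0 a4@(3,1):0 a5@(2,1):0 a6@(1,4):1 a7@(0,5):1 a8@(1,2):0 a9@(2,2):0 a10@(1,1):0
t=4: (unchanged — steady state)

yes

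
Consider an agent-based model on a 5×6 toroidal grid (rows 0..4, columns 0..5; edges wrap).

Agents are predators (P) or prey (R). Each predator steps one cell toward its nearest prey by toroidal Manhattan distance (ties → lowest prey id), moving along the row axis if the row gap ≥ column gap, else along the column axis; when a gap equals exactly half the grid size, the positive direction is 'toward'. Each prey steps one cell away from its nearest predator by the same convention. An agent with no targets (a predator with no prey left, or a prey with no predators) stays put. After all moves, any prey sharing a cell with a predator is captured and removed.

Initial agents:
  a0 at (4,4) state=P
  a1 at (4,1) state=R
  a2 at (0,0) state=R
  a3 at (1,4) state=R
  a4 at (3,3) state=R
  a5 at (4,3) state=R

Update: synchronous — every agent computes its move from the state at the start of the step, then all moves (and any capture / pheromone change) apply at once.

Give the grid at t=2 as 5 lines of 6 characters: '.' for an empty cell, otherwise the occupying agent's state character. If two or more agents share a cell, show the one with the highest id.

t=1: a0@(4,3):P a1@(4,0):R a2@(0,1):R a3@(2,4):R a4@(2,3):R a5@(4,2):R
t=2: a0@(4,2):P a1@(4,5):R a2@(0,0):R a3@(1,4):R a4@(1,3):R a5@(4,1):R

R.....
...RR.
......
......
.RP..R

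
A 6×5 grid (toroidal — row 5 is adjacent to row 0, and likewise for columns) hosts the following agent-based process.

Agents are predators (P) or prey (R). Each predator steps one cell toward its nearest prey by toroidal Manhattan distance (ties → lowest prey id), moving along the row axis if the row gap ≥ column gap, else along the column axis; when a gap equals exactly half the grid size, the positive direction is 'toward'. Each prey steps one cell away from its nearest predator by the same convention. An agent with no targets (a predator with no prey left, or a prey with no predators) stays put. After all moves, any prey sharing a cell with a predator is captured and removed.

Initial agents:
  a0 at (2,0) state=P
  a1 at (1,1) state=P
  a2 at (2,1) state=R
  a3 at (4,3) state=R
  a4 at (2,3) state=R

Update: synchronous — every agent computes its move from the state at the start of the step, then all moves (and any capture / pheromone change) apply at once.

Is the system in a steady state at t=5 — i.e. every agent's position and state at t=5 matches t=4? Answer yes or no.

t=1: a0@(2,1):P a1@(2,1):P a2@(2,2):R a3@(5,3):R a4@(2,2):R
t=2: a0@(2,2):P a1@(2,2):P a2@(2,3):R a3@(4,3):R a4@(2,3):R
t=3: a0@(2,3):P a1@(2,3):P a2@(2,4):R a3@(5,3):R a4@(2,4):R
t=4: a0@(2,4):P a1@(2,4):P a2@(2,0):R a3@(4,3):R a4@(2,0):R
t=5: a0@(2,0):P a1@(2,0):P a2@(2,1):R a3@(5,3):R a4@(2,1):R

no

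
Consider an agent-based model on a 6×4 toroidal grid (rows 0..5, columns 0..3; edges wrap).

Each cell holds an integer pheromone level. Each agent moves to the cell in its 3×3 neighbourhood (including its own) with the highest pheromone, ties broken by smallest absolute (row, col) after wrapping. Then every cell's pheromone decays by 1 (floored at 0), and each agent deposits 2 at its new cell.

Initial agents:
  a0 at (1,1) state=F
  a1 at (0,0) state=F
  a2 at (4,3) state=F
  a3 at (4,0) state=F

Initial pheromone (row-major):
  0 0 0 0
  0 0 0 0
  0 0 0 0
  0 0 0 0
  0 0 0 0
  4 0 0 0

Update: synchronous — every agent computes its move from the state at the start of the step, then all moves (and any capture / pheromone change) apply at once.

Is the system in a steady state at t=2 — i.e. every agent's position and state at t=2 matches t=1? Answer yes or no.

t=1: a0@(0,0) a1@(5,0) a2@(5,0) a3@(5,0) | pheromone: 2 0 0 0 / 0 0 0 0 / 0 0 0 0 / 0 0 0 0 / 0 0 0 0 / 9 0 0 0
t=2: a0@(5,0) a1@(5,0) a2@(5,0) a3@(5,0) | pheromone: 1 0 0 0 / 0 0 0 0 / 0 0 0 0 / 0 0 0 0 / 0 0 0 0 / 16 0 0 0

no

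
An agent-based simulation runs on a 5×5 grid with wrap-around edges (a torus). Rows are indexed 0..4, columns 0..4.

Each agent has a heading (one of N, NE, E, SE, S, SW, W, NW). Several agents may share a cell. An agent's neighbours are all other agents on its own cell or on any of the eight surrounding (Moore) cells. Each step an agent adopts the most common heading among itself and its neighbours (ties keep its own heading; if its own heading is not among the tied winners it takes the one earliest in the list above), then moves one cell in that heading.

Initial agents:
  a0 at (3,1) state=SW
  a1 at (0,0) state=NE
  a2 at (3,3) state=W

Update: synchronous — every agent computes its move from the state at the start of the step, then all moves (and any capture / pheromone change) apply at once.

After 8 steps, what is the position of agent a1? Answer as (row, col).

t=1: a0@(4,0):SW a1@(4,1):NE a2@(3,2):W
t=2: a0@(0,4):SW a1@(3,2):NE a2@(3,1):W
t=3: a0@(1,3):SW a1@(2,3):NE a2@(3,0):W
t=4: a0@(2,2):SW a1@(1,4):NE a2@(3,4):W
t=5: a0@(3,1):SW a1@(0,0):NE a2@(3,3):W
t=6: a0@(4,0):SW a1@(4,1):NE a2@(3,2):W
t=7: a0@(0,4):SW a1@(3,2):NE a2@(3,1):W
t=8: a0@(1,3):SW a1@(2,3):NE a2@(3,0):W

(2, 3)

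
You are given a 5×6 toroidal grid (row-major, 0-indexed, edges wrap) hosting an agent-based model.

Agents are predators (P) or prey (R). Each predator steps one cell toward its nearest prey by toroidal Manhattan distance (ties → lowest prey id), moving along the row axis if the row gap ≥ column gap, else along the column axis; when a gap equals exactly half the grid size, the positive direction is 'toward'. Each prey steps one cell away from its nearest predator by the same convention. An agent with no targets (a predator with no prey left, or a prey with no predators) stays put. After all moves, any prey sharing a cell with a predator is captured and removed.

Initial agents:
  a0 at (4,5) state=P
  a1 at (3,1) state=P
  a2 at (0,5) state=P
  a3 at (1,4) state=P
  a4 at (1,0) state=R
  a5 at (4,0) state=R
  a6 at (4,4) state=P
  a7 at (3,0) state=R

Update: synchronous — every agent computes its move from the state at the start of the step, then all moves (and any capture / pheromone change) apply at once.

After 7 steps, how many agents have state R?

1

t=1: a0@(4,0):P a1@(3,0):P a2@(1,5):P a3@(1,5):P a4@(2,0):R a5@(4,1):R a6@(4,5):P a7@(3,5):R
t=2: a0@(4,1):P a1@(2,0):P a2@(2,5):P a3@(2,5):P a4@(1,0):R a5@(4,2):R a6@(3,5):P a7@(3,4):R
t=3: a0@(4,2):P a1@(1,0):P a2@(1,5):P a3@(1,5):P a4@(0,0):R a5@(4,3):R a6@(3,4):P a7@(3,3):R
t=4: a0@(4,3):P a1@(0,0):P a2@(0,5):P a3@(0,5):P a4@(4,0):R a5@(4,4):R a6@(3,3):P a7@(3,2):R
t=5: a0@(4,4):P a1@(4,0):P a2@(4,5):P a3@(4,5):P a4@(3,0):R a6@(3,2):P a7@(3,1):R
t=6: a0@(4,5):P a1@(3,0):P a2@(3,5):P a3@(3,5):P a4@(2,0):R a6@(3,1):P
t=7: a0@(3,5):P a1@(2,0):P a2@(2,5):P a3@(2,5):P a4@(1,0):R a6@(2,1):P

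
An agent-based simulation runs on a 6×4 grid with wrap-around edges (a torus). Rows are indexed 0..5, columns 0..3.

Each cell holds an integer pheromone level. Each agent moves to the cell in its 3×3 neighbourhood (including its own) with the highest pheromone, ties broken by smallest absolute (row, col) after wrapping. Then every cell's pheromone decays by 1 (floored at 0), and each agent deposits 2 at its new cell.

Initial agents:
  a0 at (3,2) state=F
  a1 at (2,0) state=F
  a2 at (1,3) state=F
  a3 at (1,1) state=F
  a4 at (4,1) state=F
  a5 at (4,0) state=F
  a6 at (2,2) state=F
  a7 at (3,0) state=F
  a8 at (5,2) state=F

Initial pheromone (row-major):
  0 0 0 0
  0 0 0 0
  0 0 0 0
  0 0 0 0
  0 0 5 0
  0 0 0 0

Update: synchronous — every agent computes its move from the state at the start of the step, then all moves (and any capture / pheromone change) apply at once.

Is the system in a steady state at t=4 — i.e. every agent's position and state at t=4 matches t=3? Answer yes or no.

t=1: a0@(4,2) a1@(1,0) a2@(0,0) a3@(0,0) a4@(4,2) a5@(3,0) a6@(1,1) a7@(2,0) a8@(4,2) | pheromone: 4 0 0 0 / 2 2 0 0 / 2 0 0 0 / 2 0 0 0 / 0 0 10 0 / 0 0 0 0
t=2: a0@(4,2) a1@(0,0) a2@(0,0) a3@(0,0) a4@(4,2) a5@(2,0) a6@(0,0) a7@(1,0) a8@(4,2) | pheromone: 11 0 0 0 / 3 1 0 0 / 3 0 0 0 / 1 0 0 0 / 0 0 15 0 / 0 0 0 0
t=3: a0@(4,2) a1@(0,0) a2@(0,0) a3@(0,0) a4@(4,2) a5@(1,0) a6@(0,0) a7@(0,0) a8@(4,2) | pheromone: 20 0 0 0 / 4 0 0 0 / 2 0 0 0 / 0 0 0 0 / 0 0 20 0 / 0 0 0 0
t=4: a0@(4,2) a1@(0,0) a2@(0,0) a3@(0,0) a4@(4,2) a5@(0,0) a6@(0,0) a7@(0,0) a8@(4,2) | pheromone: 31 0 0 0 / 3 0 0 0 / 1 0 0 0 / 0 0 0 0 / 0 0 25 0 / 0 0 0 0

no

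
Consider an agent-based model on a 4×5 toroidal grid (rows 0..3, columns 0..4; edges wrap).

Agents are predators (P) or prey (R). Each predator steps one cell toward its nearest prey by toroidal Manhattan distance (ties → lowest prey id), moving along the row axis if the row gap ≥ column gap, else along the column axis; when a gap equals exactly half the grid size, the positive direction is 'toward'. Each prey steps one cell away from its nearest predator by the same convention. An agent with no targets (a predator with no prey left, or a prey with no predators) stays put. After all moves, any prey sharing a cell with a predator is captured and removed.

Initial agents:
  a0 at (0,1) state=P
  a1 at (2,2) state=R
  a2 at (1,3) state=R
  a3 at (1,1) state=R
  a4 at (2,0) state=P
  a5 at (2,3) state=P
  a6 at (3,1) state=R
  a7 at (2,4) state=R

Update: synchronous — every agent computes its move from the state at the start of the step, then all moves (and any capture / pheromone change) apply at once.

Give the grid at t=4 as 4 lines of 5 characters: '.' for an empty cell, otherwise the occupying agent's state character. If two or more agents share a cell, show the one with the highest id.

t=1: a0@(1,1):P a1@(2,1):R a2@(0,3):R a3@(2,1):R a4@(2,4):P a5@(2,2):P a6@(2,1):R a7@(2,3):R
t=2: a0@(2,1):P a1@(3,1):R a2@(0,4):R a3@(3,1):R a4@(2,3):P a5@(2,1):P a6@(3,1):R a7@(2,2):R
t=3: a0@(3,1):P a1@(0,1):R a2@(3,4):R a3@(0,1):R a4@(2,2):P a5@(3,1):P a6@(0,1):R a7@(2,3):R
t=4: a0@(0,1):P a1@(1,1):R a2@(3,3):R a3@(1,1):R a4@(2,3):P a5@(0,1):P a6@(1,1):R a7@(2,4):R

.P...
.R...
...PR
...R.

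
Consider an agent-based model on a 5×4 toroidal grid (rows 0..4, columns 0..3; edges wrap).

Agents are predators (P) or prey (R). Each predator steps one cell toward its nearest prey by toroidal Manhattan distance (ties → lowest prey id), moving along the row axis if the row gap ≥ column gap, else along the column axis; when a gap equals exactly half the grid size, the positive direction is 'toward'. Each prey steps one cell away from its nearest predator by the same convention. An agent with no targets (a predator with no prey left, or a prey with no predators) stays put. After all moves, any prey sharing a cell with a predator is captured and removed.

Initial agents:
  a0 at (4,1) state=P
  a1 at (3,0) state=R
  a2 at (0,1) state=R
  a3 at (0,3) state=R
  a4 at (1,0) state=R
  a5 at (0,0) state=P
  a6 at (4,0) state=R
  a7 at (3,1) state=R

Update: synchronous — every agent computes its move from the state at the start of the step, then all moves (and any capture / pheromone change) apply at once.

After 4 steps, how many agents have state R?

t=1: a0@(0,1):P a1@(2,0):R a2@(1,1):R a3@(0,2):R a4@(2,0):R a5@(0,1):P a6@(4,3):R a7@(2,1):R
t=2: a0@(1,1):P a1@(3,0):R a2@(2,1):R a3@(0,3):R a4@(3,0):R a5@(1,1):P a6@(4,2):R a7@(3,1):R
t=3: a0@(2,1):P a1@(4,0):R a2@(3,1):R a3@(0,2):R a4@(4,0):R a5@(2,1):P a6@(3,2):R a7@(4,1):R
t=4: a0@(3,1):P a1@(0,0):R a2@(4,1):R a3@(4,2):R a4@(0,0):R a5@(3,1):P a6@(4,2):R a7@(0,1):R

6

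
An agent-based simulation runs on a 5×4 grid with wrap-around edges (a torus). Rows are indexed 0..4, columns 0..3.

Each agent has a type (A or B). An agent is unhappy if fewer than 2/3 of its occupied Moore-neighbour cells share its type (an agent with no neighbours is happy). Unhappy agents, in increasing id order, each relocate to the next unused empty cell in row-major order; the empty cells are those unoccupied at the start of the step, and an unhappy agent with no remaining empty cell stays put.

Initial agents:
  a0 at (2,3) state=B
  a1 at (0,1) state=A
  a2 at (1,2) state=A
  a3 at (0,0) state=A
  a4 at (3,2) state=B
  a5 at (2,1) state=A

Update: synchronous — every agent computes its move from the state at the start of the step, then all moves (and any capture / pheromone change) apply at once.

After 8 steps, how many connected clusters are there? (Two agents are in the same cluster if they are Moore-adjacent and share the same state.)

3

t=1: a0@(0,2):B a1@(0,1):A a2@(1,2):A a3@(0,0):A a4@(0,3):B a5@(1,0):A
t=2: a0@(1,1):B a1@(0,1):A a2@(1,3):A a3@(0,0):A a4@(2,0):B a5@(1,0):A
t=3: a0@(0,2):B a1@(0,1):A a2@(1,3):A a3@(0,0):A a4@(0,3):B a5@(1,2):A
t=4: a0@(1,0):B a1@(0,1):A a2@(1,1):A a3@(0,0):A a4@(2,0):B a5@(2,1):A
t=5: a0@(0,2):B a1@(0,1):A a2@(0,3):A a3@(0,0):A a4@(1,2):B a5@(1,3):A
t=6: a0@(1,0):B a1@(1,1):A a2@(2,0):A a3@(0,0):A a4@(2,1):B a5@(2,2):A
t=7: a0@(0,1):B a1@(0,2):A a2@(0,3):A a3@(1,2):A a4@(1,3):B a5@(2,3):A
t=8: a0@(0,0):B a1@(1,0):A a2@(0,3):A a3@(1,1):A a4@(2,0):B a5@(2,1):A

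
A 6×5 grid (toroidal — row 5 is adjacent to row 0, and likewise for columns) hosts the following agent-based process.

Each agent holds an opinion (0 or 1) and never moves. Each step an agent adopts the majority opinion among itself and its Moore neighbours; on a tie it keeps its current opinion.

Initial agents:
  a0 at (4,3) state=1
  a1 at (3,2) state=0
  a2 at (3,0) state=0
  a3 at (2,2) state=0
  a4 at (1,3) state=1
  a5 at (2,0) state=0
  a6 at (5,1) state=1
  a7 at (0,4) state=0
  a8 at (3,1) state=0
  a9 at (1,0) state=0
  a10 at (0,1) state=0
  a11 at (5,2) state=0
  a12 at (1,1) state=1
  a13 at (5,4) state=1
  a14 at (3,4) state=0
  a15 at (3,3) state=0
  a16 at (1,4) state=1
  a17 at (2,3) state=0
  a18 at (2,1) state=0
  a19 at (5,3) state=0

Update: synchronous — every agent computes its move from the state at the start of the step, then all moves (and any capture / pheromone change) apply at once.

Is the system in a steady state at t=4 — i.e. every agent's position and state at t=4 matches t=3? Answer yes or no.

yes

t=1: a0@(4,3):0 a1@(3,2):0 a2@(3,0):0 a3@(2,2):0 a4@(1,3):0 a5@(2,0):0 a6@(5,1):0 a7@(0,4):0 a8@(3,1):0 a9@(1,0):0 a10@(0,1):0 a11@(5,2):0 a12@(1,1):0 a13@(5,4):1 a14@(3,4):0 a15@(3,3):0 a16@(1,4):0 a17@(2,3):0 a18@(2,1):0 a19@(5,3):0
t=2: a0@(4,3):0 a1@(3,2):0 a2@(3,0):0 a3@(2,2):0 a4@(1,3):0 a5@(2,0):0 a6@(5,1):0 a7@(0,4):0 a8@(3,1):0 a9@(1,0):0 a10@(0,1):0 a11@(5,2):0 a12@(1,1):0 a13@(5,4):0 a14@(3,4):0 a15@(3,3):0 a16@(1,4):0 a17@(2,3):0 a18@(2,1):0 a19@(5,3):0
t=3: (unchanged — steady state)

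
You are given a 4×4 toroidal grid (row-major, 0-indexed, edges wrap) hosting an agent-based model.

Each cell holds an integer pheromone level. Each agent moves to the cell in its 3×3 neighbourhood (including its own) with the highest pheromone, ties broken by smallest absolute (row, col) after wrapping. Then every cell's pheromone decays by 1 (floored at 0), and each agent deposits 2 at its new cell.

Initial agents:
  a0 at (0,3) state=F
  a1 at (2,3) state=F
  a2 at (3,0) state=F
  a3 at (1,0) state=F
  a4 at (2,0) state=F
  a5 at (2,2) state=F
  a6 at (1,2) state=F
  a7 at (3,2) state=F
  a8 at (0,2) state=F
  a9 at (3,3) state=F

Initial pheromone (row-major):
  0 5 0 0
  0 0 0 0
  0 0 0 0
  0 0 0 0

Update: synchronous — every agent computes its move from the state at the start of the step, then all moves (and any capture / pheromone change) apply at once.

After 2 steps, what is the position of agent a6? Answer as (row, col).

(0, 1)

t=1: a0@(0,0) a1@(1,0) a2@(0,1) a3@(0,1) a4@(1,0) a5@(1,1) a6@(0,1) a7@(0,1) a8@(0,1) a9@(0,0) | pheromone: 4 14 0 0 / 4 2 0 0 / 0 0 0 0 / 0 0 0 0
t=2: a0@(0,1) a1@(0,1) a2@(0,1) a3@(0,1) a4@(0,1) a5@(0,1) a6@(0,1) a7@(0,1) a8@(0,1) a9@(0,1) | pheromone: 3 33 0 0 / 3 1 0 0 / 0 0 0 0 / 0 0 0 0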